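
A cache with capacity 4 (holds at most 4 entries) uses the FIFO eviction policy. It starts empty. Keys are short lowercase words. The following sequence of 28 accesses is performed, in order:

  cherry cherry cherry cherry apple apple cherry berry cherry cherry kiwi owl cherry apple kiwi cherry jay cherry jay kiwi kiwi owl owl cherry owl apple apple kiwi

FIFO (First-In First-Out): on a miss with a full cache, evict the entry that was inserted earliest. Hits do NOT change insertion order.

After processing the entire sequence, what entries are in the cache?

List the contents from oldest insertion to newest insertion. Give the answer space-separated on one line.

Answer: kiwi owl cherry apple

Derivation:
FIFO simulation (capacity=4):
  1. access cherry: MISS. Cache (old->new): [cherry]
  2. access cherry: HIT. Cache (old->new): [cherry]
  3. access cherry: HIT. Cache (old->new): [cherry]
  4. access cherry: HIT. Cache (old->new): [cherry]
  5. access apple: MISS. Cache (old->new): [cherry apple]
  6. access apple: HIT. Cache (old->new): [cherry apple]
  7. access cherry: HIT. Cache (old->new): [cherry apple]
  8. access berry: MISS. Cache (old->new): [cherry apple berry]
  9. access cherry: HIT. Cache (old->new): [cherry apple berry]
  10. access cherry: HIT. Cache (old->new): [cherry apple berry]
  11. access kiwi: MISS. Cache (old->new): [cherry apple berry kiwi]
  12. access owl: MISS, evict cherry. Cache (old->new): [apple berry kiwi owl]
  13. access cherry: MISS, evict apple. Cache (old->new): [berry kiwi owl cherry]
  14. access apple: MISS, evict berry. Cache (old->new): [kiwi owl cherry apple]
  15. access kiwi: HIT. Cache (old->new): [kiwi owl cherry apple]
  16. access cherry: HIT. Cache (old->new): [kiwi owl cherry apple]
  17. access jay: MISS, evict kiwi. Cache (old->new): [owl cherry apple jay]
  18. access cherry: HIT. Cache (old->new): [owl cherry apple jay]
  19. access jay: HIT. Cache (old->new): [owl cherry apple jay]
  20. access kiwi: MISS, evict owl. Cache (old->new): [cherry apple jay kiwi]
  21. access kiwi: HIT. Cache (old->new): [cherry apple jay kiwi]
  22. access owl: MISS, evict cherry. Cache (old->new): [apple jay kiwi owl]
  23. access owl: HIT. Cache (old->new): [apple jay kiwi owl]
  24. access cherry: MISS, evict apple. Cache (old->new): [jay kiwi owl cherry]
  25. access owl: HIT. Cache (old->new): [jay kiwi owl cherry]
  26. access apple: MISS, evict jay. Cache (old->new): [kiwi owl cherry apple]
  27. access apple: HIT. Cache (old->new): [kiwi owl cherry apple]
  28. access kiwi: HIT. Cache (old->new): [kiwi owl cherry apple]
Total: 16 hits, 12 misses, 8 evictions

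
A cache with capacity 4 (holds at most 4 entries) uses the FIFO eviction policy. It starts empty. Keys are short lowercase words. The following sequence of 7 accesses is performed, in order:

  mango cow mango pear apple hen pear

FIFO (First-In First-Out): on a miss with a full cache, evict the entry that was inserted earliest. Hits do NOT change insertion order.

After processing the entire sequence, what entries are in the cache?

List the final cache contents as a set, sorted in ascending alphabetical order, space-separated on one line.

FIFO simulation (capacity=4):
  1. access mango: MISS. Cache (old->new): [mango]
  2. access cow: MISS. Cache (old->new): [mango cow]
  3. access mango: HIT. Cache (old->new): [mango cow]
  4. access pear: MISS. Cache (old->new): [mango cow pear]
  5. access apple: MISS. Cache (old->new): [mango cow pear apple]
  6. access hen: MISS, evict mango. Cache (old->new): [cow pear apple hen]
  7. access pear: HIT. Cache (old->new): [cow pear apple hen]
Total: 2 hits, 5 misses, 1 evictions

Answer: apple cow hen pear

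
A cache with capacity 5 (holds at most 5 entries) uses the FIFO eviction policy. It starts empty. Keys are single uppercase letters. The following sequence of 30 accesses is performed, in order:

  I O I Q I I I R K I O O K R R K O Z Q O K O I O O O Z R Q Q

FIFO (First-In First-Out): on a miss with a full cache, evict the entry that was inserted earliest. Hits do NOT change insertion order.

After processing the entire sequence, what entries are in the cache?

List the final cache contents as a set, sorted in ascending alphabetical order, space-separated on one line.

Answer: I K O Q Z

Derivation:
FIFO simulation (capacity=5):
  1. access I: MISS. Cache (old->new): [I]
  2. access O: MISS. Cache (old->new): [I O]
  3. access I: HIT. Cache (old->new): [I O]
  4. access Q: MISS. Cache (old->new): [I O Q]
  5. access I: HIT. Cache (old->new): [I O Q]
  6. access I: HIT. Cache (old->new): [I O Q]
  7. access I: HIT. Cache (old->new): [I O Q]
  8. access R: MISS. Cache (old->new): [I O Q R]
  9. access K: MISS. Cache (old->new): [I O Q R K]
  10. access I: HIT. Cache (old->new): [I O Q R K]
  11. access O: HIT. Cache (old->new): [I O Q R K]
  12. access O: HIT. Cache (old->new): [I O Q R K]
  13. access K: HIT. Cache (old->new): [I O Q R K]
  14. access R: HIT. Cache (old->new): [I O Q R K]
  15. access R: HIT. Cache (old->new): [I O Q R K]
  16. access K: HIT. Cache (old->new): [I O Q R K]
  17. access O: HIT. Cache (old->new): [I O Q R K]
  18. access Z: MISS, evict I. Cache (old->new): [O Q R K Z]
  19. access Q: HIT. Cache (old->new): [O Q R K Z]
  20. access O: HIT. Cache (old->new): [O Q R K Z]
  21. access K: HIT. Cache (old->new): [O Q R K Z]
  22. access O: HIT. Cache (old->new): [O Q R K Z]
  23. access I: MISS, evict O. Cache (old->new): [Q R K Z I]
  24. access O: MISS, evict Q. Cache (old->new): [R K Z I O]
  25. access O: HIT. Cache (old->new): [R K Z I O]
  26. access O: HIT. Cache (old->new): [R K Z I O]
  27. access Z: HIT. Cache (old->new): [R K Z I O]
  28. access R: HIT. Cache (old->new): [R K Z I O]
  29. access Q: MISS, evict R. Cache (old->new): [K Z I O Q]
  30. access Q: HIT. Cache (old->new): [K Z I O Q]
Total: 21 hits, 9 misses, 4 evictions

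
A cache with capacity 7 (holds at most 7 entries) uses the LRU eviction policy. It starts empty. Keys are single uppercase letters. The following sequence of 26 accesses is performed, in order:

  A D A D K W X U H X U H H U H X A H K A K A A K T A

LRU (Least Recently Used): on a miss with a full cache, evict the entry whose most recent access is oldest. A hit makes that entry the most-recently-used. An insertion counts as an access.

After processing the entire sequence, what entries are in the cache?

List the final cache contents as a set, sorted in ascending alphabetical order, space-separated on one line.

LRU simulation (capacity=7):
  1. access A: MISS. Cache (LRU->MRU): [A]
  2. access D: MISS. Cache (LRU->MRU): [A D]
  3. access A: HIT. Cache (LRU->MRU): [D A]
  4. access D: HIT. Cache (LRU->MRU): [A D]
  5. access K: MISS. Cache (LRU->MRU): [A D K]
  6. access W: MISS. Cache (LRU->MRU): [A D K W]
  7. access X: MISS. Cache (LRU->MRU): [A D K W X]
  8. access U: MISS. Cache (LRU->MRU): [A D K W X U]
  9. access H: MISS. Cache (LRU->MRU): [A D K W X U H]
  10. access X: HIT. Cache (LRU->MRU): [A D K W U H X]
  11. access U: HIT. Cache (LRU->MRU): [A D K W H X U]
  12. access H: HIT. Cache (LRU->MRU): [A D K W X U H]
  13. access H: HIT. Cache (LRU->MRU): [A D K W X U H]
  14. access U: HIT. Cache (LRU->MRU): [A D K W X H U]
  15. access H: HIT. Cache (LRU->MRU): [A D K W X U H]
  16. access X: HIT. Cache (LRU->MRU): [A D K W U H X]
  17. access A: HIT. Cache (LRU->MRU): [D K W U H X A]
  18. access H: HIT. Cache (LRU->MRU): [D K W U X A H]
  19. access K: HIT. Cache (LRU->MRU): [D W U X A H K]
  20. access A: HIT. Cache (LRU->MRU): [D W U X H K A]
  21. access K: HIT. Cache (LRU->MRU): [D W U X H A K]
  22. access A: HIT. Cache (LRU->MRU): [D W U X H K A]
  23. access A: HIT. Cache (LRU->MRU): [D W U X H K A]
  24. access K: HIT. Cache (LRU->MRU): [D W U X H A K]
  25. access T: MISS, evict D. Cache (LRU->MRU): [W U X H A K T]
  26. access A: HIT. Cache (LRU->MRU): [W U X H K T A]
Total: 18 hits, 8 misses, 1 evictions

Answer: A H K T U W X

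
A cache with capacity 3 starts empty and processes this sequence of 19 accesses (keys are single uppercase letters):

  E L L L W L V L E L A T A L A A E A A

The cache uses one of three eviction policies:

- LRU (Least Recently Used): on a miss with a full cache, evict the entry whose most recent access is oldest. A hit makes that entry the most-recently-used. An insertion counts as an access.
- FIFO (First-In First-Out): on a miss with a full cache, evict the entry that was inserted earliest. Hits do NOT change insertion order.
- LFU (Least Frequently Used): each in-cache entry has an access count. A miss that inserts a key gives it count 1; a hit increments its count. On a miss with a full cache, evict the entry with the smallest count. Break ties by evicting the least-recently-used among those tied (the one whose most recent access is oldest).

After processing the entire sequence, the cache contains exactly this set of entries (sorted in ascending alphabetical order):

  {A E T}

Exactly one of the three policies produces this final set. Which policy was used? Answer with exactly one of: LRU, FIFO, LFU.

Answer: FIFO

Derivation:
Simulating under each policy and comparing final sets:
  LRU: final set = {A E L} -> differs
  FIFO: final set = {A E T} -> MATCHES target
  LFU: final set = {A E L} -> differs
Only FIFO produces the target set.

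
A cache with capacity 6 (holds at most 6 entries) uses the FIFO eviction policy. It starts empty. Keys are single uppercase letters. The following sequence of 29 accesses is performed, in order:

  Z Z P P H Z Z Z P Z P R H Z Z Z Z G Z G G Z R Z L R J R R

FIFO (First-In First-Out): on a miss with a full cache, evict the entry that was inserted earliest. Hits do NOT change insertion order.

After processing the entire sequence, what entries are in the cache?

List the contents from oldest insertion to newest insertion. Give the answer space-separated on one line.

FIFO simulation (capacity=6):
  1. access Z: MISS. Cache (old->new): [Z]
  2. access Z: HIT. Cache (old->new): [Z]
  3. access P: MISS. Cache (old->new): [Z P]
  4. access P: HIT. Cache (old->new): [Z P]
  5. access H: MISS. Cache (old->new): [Z P H]
  6. access Z: HIT. Cache (old->new): [Z P H]
  7. access Z: HIT. Cache (old->new): [Z P H]
  8. access Z: HIT. Cache (old->new): [Z P H]
  9. access P: HIT. Cache (old->new): [Z P H]
  10. access Z: HIT. Cache (old->new): [Z P H]
  11. access P: HIT. Cache (old->new): [Z P H]
  12. access R: MISS. Cache (old->new): [Z P H R]
  13. access H: HIT. Cache (old->new): [Z P H R]
  14. access Z: HIT. Cache (old->new): [Z P H R]
  15. access Z: HIT. Cache (old->new): [Z P H R]
  16. access Z: HIT. Cache (old->new): [Z P H R]
  17. access Z: HIT. Cache (old->new): [Z P H R]
  18. access G: MISS. Cache (old->new): [Z P H R G]
  19. access Z: HIT. Cache (old->new): [Z P H R G]
  20. access G: HIT. Cache (old->new): [Z P H R G]
  21. access G: HIT. Cache (old->new): [Z P H R G]
  22. access Z: HIT. Cache (old->new): [Z P H R G]
  23. access R: HIT. Cache (old->new): [Z P H R G]
  24. access Z: HIT. Cache (old->new): [Z P H R G]
  25. access L: MISS. Cache (old->new): [Z P H R G L]
  26. access R: HIT. Cache (old->new): [Z P H R G L]
  27. access J: MISS, evict Z. Cache (old->new): [P H R G L J]
  28. access R: HIT. Cache (old->new): [P H R G L J]
  29. access R: HIT. Cache (old->new): [P H R G L J]
Total: 22 hits, 7 misses, 1 evictions

Answer: P H R G L J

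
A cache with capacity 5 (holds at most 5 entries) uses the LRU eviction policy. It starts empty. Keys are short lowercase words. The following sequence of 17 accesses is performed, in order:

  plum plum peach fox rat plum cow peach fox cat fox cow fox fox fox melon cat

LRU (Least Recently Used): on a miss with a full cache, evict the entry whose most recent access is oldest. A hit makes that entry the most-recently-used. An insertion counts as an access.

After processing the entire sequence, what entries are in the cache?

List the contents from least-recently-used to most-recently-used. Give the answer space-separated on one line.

LRU simulation (capacity=5):
  1. access plum: MISS. Cache (LRU->MRU): [plum]
  2. access plum: HIT. Cache (LRU->MRU): [plum]
  3. access peach: MISS. Cache (LRU->MRU): [plum peach]
  4. access fox: MISS. Cache (LRU->MRU): [plum peach fox]
  5. access rat: MISS. Cache (LRU->MRU): [plum peach fox rat]
  6. access plum: HIT. Cache (LRU->MRU): [peach fox rat plum]
  7. access cow: MISS. Cache (LRU->MRU): [peach fox rat plum cow]
  8. access peach: HIT. Cache (LRU->MRU): [fox rat plum cow peach]
  9. access fox: HIT. Cache (LRU->MRU): [rat plum cow peach fox]
  10. access cat: MISS, evict rat. Cache (LRU->MRU): [plum cow peach fox cat]
  11. access fox: HIT. Cache (LRU->MRU): [plum cow peach cat fox]
  12. access cow: HIT. Cache (LRU->MRU): [plum peach cat fox cow]
  13. access fox: HIT. Cache (LRU->MRU): [plum peach cat cow fox]
  14. access fox: HIT. Cache (LRU->MRU): [plum peach cat cow fox]
  15. access fox: HIT. Cache (LRU->MRU): [plum peach cat cow fox]
  16. access melon: MISS, evict plum. Cache (LRU->MRU): [peach cat cow fox melon]
  17. access cat: HIT. Cache (LRU->MRU): [peach cow fox melon cat]
Total: 10 hits, 7 misses, 2 evictions

Answer: peach cow fox melon cat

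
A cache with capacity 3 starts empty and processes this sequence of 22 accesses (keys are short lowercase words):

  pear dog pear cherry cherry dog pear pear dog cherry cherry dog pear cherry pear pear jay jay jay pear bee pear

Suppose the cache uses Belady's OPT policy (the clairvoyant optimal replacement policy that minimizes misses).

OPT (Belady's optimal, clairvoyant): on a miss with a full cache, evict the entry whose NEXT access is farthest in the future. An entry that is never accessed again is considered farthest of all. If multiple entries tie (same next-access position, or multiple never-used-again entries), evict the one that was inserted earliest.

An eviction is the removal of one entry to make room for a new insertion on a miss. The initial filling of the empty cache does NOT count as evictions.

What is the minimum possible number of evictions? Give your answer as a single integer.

Answer: 2

Derivation:
OPT (Belady) simulation (capacity=3):
  1. access pear: MISS. Cache: [pear]
  2. access dog: MISS. Cache: [pear dog]
  3. access pear: HIT. Next use of pear: step 7. Cache: [pear dog]
  4. access cherry: MISS. Cache: [pear dog cherry]
  5. access cherry: HIT. Next use of cherry: step 10. Cache: [pear dog cherry]
  6. access dog: HIT. Next use of dog: step 9. Cache: [pear dog cherry]
  7. access pear: HIT. Next use of pear: step 8. Cache: [pear dog cherry]
  8. access pear: HIT. Next use of pear: step 13. Cache: [pear dog cherry]
  9. access dog: HIT. Next use of dog: step 12. Cache: [pear dog cherry]
  10. access cherry: HIT. Next use of cherry: step 11. Cache: [pear dog cherry]
  11. access cherry: HIT. Next use of cherry: step 14. Cache: [pear dog cherry]
  12. access dog: HIT. Next use of dog: never. Cache: [pear dog cherry]
  13. access pear: HIT. Next use of pear: step 15. Cache: [pear dog cherry]
  14. access cherry: HIT. Next use of cherry: never. Cache: [pear dog cherry]
  15. access pear: HIT. Next use of pear: step 16. Cache: [pear dog cherry]
  16. access pear: HIT. Next use of pear: step 20. Cache: [pear dog cherry]
  17. access jay: MISS, evict dog (next use: never). Cache: [pear cherry jay]
  18. access jay: HIT. Next use of jay: step 19. Cache: [pear cherry jay]
  19. access jay: HIT. Next use of jay: never. Cache: [pear cherry jay]
  20. access pear: HIT. Next use of pear: step 22. Cache: [pear cherry jay]
  21. access bee: MISS, evict cherry (next use: never). Cache: [pear jay bee]
  22. access pear: HIT. Next use of pear: never. Cache: [pear jay bee]
Total: 17 hits, 5 misses, 2 evictions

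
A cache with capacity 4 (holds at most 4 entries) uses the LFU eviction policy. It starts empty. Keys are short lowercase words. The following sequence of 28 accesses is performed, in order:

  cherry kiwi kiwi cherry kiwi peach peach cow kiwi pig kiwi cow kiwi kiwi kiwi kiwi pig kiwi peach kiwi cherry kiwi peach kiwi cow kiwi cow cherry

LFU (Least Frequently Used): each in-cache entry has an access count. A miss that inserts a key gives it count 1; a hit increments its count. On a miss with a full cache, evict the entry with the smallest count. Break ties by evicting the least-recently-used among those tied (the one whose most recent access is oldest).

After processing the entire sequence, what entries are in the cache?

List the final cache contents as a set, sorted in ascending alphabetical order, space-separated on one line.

Answer: cherry cow kiwi peach

Derivation:
LFU simulation (capacity=4):
  1. access cherry: MISS. Cache: [cherry(c=1)]
  2. access kiwi: MISS. Cache: [cherry(c=1) kiwi(c=1)]
  3. access kiwi: HIT, count now 2. Cache: [cherry(c=1) kiwi(c=2)]
  4. access cherry: HIT, count now 2. Cache: [kiwi(c=2) cherry(c=2)]
  5. access kiwi: HIT, count now 3. Cache: [cherry(c=2) kiwi(c=3)]
  6. access peach: MISS. Cache: [peach(c=1) cherry(c=2) kiwi(c=3)]
  7. access peach: HIT, count now 2. Cache: [cherry(c=2) peach(c=2) kiwi(c=3)]
  8. access cow: MISS. Cache: [cow(c=1) cherry(c=2) peach(c=2) kiwi(c=3)]
  9. access kiwi: HIT, count now 4. Cache: [cow(c=1) cherry(c=2) peach(c=2) kiwi(c=4)]
  10. access pig: MISS, evict cow(c=1). Cache: [pig(c=1) cherry(c=2) peach(c=2) kiwi(c=4)]
  11. access kiwi: HIT, count now 5. Cache: [pig(c=1) cherry(c=2) peach(c=2) kiwi(c=5)]
  12. access cow: MISS, evict pig(c=1). Cache: [cow(c=1) cherry(c=2) peach(c=2) kiwi(c=5)]
  13. access kiwi: HIT, count now 6. Cache: [cow(c=1) cherry(c=2) peach(c=2) kiwi(c=6)]
  14. access kiwi: HIT, count now 7. Cache: [cow(c=1) cherry(c=2) peach(c=2) kiwi(c=7)]
  15. access kiwi: HIT, count now 8. Cache: [cow(c=1) cherry(c=2) peach(c=2) kiwi(c=8)]
  16. access kiwi: HIT, count now 9. Cache: [cow(c=1) cherry(c=2) peach(c=2) kiwi(c=9)]
  17. access pig: MISS, evict cow(c=1). Cache: [pig(c=1) cherry(c=2) peach(c=2) kiwi(c=9)]
  18. access kiwi: HIT, count now 10. Cache: [pig(c=1) cherry(c=2) peach(c=2) kiwi(c=10)]
  19. access peach: HIT, count now 3. Cache: [pig(c=1) cherry(c=2) peach(c=3) kiwi(c=10)]
  20. access kiwi: HIT, count now 11. Cache: [pig(c=1) cherry(c=2) peach(c=3) kiwi(c=11)]
  21. access cherry: HIT, count now 3. Cache: [pig(c=1) peach(c=3) cherry(c=3) kiwi(c=11)]
  22. access kiwi: HIT, count now 12. Cache: [pig(c=1) peach(c=3) cherry(c=3) kiwi(c=12)]
  23. access peach: HIT, count now 4. Cache: [pig(c=1) cherry(c=3) peach(c=4) kiwi(c=12)]
  24. access kiwi: HIT, count now 13. Cache: [pig(c=1) cherry(c=3) peach(c=4) kiwi(c=13)]
  25. access cow: MISS, evict pig(c=1). Cache: [cow(c=1) cherry(c=3) peach(c=4) kiwi(c=13)]
  26. access kiwi: HIT, count now 14. Cache: [cow(c=1) cherry(c=3) peach(c=4) kiwi(c=14)]
  27. access cow: HIT, count now 2. Cache: [cow(c=2) cherry(c=3) peach(c=4) kiwi(c=14)]
  28. access cherry: HIT, count now 4. Cache: [cow(c=2) peach(c=4) cherry(c=4) kiwi(c=14)]
Total: 20 hits, 8 misses, 4 evictions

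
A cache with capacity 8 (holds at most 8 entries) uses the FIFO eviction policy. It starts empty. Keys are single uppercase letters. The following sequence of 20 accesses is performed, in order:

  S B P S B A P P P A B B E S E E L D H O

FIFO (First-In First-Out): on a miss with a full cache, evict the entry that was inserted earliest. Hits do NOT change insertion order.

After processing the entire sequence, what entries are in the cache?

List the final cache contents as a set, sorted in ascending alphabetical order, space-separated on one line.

Answer: A B D E H L O P

Derivation:
FIFO simulation (capacity=8):
  1. access S: MISS. Cache (old->new): [S]
  2. access B: MISS. Cache (old->new): [S B]
  3. access P: MISS. Cache (old->new): [S B P]
  4. access S: HIT. Cache (old->new): [S B P]
  5. access B: HIT. Cache (old->new): [S B P]
  6. access A: MISS. Cache (old->new): [S B P A]
  7. access P: HIT. Cache (old->new): [S B P A]
  8. access P: HIT. Cache (old->new): [S B P A]
  9. access P: HIT. Cache (old->new): [S B P A]
  10. access A: HIT. Cache (old->new): [S B P A]
  11. access B: HIT. Cache (old->new): [S B P A]
  12. access B: HIT. Cache (old->new): [S B P A]
  13. access E: MISS. Cache (old->new): [S B P A E]
  14. access S: HIT. Cache (old->new): [S B P A E]
  15. access E: HIT. Cache (old->new): [S B P A E]
  16. access E: HIT. Cache (old->new): [S B P A E]
  17. access L: MISS. Cache (old->new): [S B P A E L]
  18. access D: MISS. Cache (old->new): [S B P A E L D]
  19. access H: MISS. Cache (old->new): [S B P A E L D H]
  20. access O: MISS, evict S. Cache (old->new): [B P A E L D H O]
Total: 11 hits, 9 misses, 1 evictions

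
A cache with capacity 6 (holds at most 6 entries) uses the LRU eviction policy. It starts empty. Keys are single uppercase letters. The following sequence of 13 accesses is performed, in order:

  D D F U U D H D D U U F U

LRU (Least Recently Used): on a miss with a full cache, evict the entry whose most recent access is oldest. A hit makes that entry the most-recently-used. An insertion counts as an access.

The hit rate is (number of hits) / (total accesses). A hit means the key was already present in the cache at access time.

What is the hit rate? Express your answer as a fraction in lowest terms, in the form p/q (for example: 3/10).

Answer: 9/13

Derivation:
LRU simulation (capacity=6):
  1. access D: MISS. Cache (LRU->MRU): [D]
  2. access D: HIT. Cache (LRU->MRU): [D]
  3. access F: MISS. Cache (LRU->MRU): [D F]
  4. access U: MISS. Cache (LRU->MRU): [D F U]
  5. access U: HIT. Cache (LRU->MRU): [D F U]
  6. access D: HIT. Cache (LRU->MRU): [F U D]
  7. access H: MISS. Cache (LRU->MRU): [F U D H]
  8. access D: HIT. Cache (LRU->MRU): [F U H D]
  9. access D: HIT. Cache (LRU->MRU): [F U H D]
  10. access U: HIT. Cache (LRU->MRU): [F H D U]
  11. access U: HIT. Cache (LRU->MRU): [F H D U]
  12. access F: HIT. Cache (LRU->MRU): [H D U F]
  13. access U: HIT. Cache (LRU->MRU): [H D F U]
Total: 9 hits, 4 misses, 0 evictions

Hit rate = 9/13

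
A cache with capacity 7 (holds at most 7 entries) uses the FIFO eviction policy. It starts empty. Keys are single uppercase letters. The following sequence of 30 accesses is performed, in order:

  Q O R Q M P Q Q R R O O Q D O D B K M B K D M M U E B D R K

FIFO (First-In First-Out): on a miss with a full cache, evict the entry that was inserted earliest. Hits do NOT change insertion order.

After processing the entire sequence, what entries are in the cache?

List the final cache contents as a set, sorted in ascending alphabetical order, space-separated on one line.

FIFO simulation (capacity=7):
  1. access Q: MISS. Cache (old->new): [Q]
  2. access O: MISS. Cache (old->new): [Q O]
  3. access R: MISS. Cache (old->new): [Q O R]
  4. access Q: HIT. Cache (old->new): [Q O R]
  5. access M: MISS. Cache (old->new): [Q O R M]
  6. access P: MISS. Cache (old->new): [Q O R M P]
  7. access Q: HIT. Cache (old->new): [Q O R M P]
  8. access Q: HIT. Cache (old->new): [Q O R M P]
  9. access R: HIT. Cache (old->new): [Q O R M P]
  10. access R: HIT. Cache (old->new): [Q O R M P]
  11. access O: HIT. Cache (old->new): [Q O R M P]
  12. access O: HIT. Cache (old->new): [Q O R M P]
  13. access Q: HIT. Cache (old->new): [Q O R M P]
  14. access D: MISS. Cache (old->new): [Q O R M P D]
  15. access O: HIT. Cache (old->new): [Q O R M P D]
  16. access D: HIT. Cache (old->new): [Q O R M P D]
  17. access B: MISS. Cache (old->new): [Q O R M P D B]
  18. access K: MISS, evict Q. Cache (old->new): [O R M P D B K]
  19. access M: HIT. Cache (old->new): [O R M P D B K]
  20. access B: HIT. Cache (old->new): [O R M P D B K]
  21. access K: HIT. Cache (old->new): [O R M P D B K]
  22. access D: HIT. Cache (old->new): [O R M P D B K]
  23. access M: HIT. Cache (old->new): [O R M P D B K]
  24. access M: HIT. Cache (old->new): [O R M P D B K]
  25. access U: MISS, evict O. Cache (old->new): [R M P D B K U]
  26. access E: MISS, evict R. Cache (old->new): [M P D B K U E]
  27. access B: HIT. Cache (old->new): [M P D B K U E]
  28. access D: HIT. Cache (old->new): [M P D B K U E]
  29. access R: MISS, evict M. Cache (old->new): [P D B K U E R]
  30. access K: HIT. Cache (old->new): [P D B K U E R]
Total: 19 hits, 11 misses, 4 evictions

Answer: B D E K P R U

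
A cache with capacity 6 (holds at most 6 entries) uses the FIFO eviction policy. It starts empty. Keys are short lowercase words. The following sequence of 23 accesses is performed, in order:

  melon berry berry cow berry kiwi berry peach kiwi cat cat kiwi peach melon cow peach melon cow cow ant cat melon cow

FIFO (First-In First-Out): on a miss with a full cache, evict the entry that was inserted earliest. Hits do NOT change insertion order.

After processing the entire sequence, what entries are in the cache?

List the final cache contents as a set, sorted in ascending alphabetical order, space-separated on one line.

Answer: ant cat cow kiwi melon peach

Derivation:
FIFO simulation (capacity=6):
  1. access melon: MISS. Cache (old->new): [melon]
  2. access berry: MISS. Cache (old->new): [melon berry]
  3. access berry: HIT. Cache (old->new): [melon berry]
  4. access cow: MISS. Cache (old->new): [melon berry cow]
  5. access berry: HIT. Cache (old->new): [melon berry cow]
  6. access kiwi: MISS. Cache (old->new): [melon berry cow kiwi]
  7. access berry: HIT. Cache (old->new): [melon berry cow kiwi]
  8. access peach: MISS. Cache (old->new): [melon berry cow kiwi peach]
  9. access kiwi: HIT. Cache (old->new): [melon berry cow kiwi peach]
  10. access cat: MISS. Cache (old->new): [melon berry cow kiwi peach cat]
  11. access cat: HIT. Cache (old->new): [melon berry cow kiwi peach cat]
  12. access kiwi: HIT. Cache (old->new): [melon berry cow kiwi peach cat]
  13. access peach: HIT. Cache (old->new): [melon berry cow kiwi peach cat]
  14. access melon: HIT. Cache (old->new): [melon berry cow kiwi peach cat]
  15. access cow: HIT. Cache (old->new): [melon berry cow kiwi peach cat]
  16. access peach: HIT. Cache (old->new): [melon berry cow kiwi peach cat]
  17. access melon: HIT. Cache (old->new): [melon berry cow kiwi peach cat]
  18. access cow: HIT. Cache (old->new): [melon berry cow kiwi peach cat]
  19. access cow: HIT. Cache (old->new): [melon berry cow kiwi peach cat]
  20. access ant: MISS, evict melon. Cache (old->new): [berry cow kiwi peach cat ant]
  21. access cat: HIT. Cache (old->new): [berry cow kiwi peach cat ant]
  22. access melon: MISS, evict berry. Cache (old->new): [cow kiwi peach cat ant melon]
  23. access cow: HIT. Cache (old->new): [cow kiwi peach cat ant melon]
Total: 15 hits, 8 misses, 2 evictions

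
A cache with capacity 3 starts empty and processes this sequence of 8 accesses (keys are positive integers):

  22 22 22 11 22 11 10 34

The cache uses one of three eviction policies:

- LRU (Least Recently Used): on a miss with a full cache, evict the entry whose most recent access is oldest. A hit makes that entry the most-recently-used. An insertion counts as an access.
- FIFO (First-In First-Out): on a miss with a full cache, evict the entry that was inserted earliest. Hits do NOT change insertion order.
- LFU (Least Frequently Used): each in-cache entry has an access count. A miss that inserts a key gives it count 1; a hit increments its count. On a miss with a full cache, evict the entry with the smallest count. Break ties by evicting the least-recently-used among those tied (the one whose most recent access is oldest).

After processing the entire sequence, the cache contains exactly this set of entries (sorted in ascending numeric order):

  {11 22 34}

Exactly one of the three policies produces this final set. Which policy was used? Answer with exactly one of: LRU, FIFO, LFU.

Answer: LFU

Derivation:
Simulating under each policy and comparing final sets:
  LRU: final set = {10 11 34} -> differs
  FIFO: final set = {10 11 34} -> differs
  LFU: final set = {11 22 34} -> MATCHES target
Only LFU produces the target set.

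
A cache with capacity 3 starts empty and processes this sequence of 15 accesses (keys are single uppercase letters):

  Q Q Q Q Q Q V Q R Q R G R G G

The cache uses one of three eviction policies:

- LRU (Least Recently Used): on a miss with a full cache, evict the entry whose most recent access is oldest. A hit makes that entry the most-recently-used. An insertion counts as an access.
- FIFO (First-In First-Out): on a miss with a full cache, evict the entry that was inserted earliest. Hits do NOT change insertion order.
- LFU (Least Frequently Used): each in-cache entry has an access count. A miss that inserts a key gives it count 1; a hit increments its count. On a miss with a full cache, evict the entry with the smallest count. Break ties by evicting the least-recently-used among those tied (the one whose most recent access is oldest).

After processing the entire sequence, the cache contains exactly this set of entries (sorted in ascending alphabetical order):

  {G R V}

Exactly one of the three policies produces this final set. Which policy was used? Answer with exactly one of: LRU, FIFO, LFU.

Answer: FIFO

Derivation:
Simulating under each policy and comparing final sets:
  LRU: final set = {G Q R} -> differs
  FIFO: final set = {G R V} -> MATCHES target
  LFU: final set = {G Q R} -> differs
Only FIFO produces the target set.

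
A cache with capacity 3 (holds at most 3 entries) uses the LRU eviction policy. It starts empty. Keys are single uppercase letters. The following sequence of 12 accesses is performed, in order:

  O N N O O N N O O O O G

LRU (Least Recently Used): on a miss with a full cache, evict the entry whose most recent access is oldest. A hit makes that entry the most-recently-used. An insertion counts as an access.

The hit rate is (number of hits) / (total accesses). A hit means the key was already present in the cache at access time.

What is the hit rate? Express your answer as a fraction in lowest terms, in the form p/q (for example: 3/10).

Answer: 3/4

Derivation:
LRU simulation (capacity=3):
  1. access O: MISS. Cache (LRU->MRU): [O]
  2. access N: MISS. Cache (LRU->MRU): [O N]
  3. access N: HIT. Cache (LRU->MRU): [O N]
  4. access O: HIT. Cache (LRU->MRU): [N O]
  5. access O: HIT. Cache (LRU->MRU): [N O]
  6. access N: HIT. Cache (LRU->MRU): [O N]
  7. access N: HIT. Cache (LRU->MRU): [O N]
  8. access O: HIT. Cache (LRU->MRU): [N O]
  9. access O: HIT. Cache (LRU->MRU): [N O]
  10. access O: HIT. Cache (LRU->MRU): [N O]
  11. access O: HIT. Cache (LRU->MRU): [N O]
  12. access G: MISS. Cache (LRU->MRU): [N O G]
Total: 9 hits, 3 misses, 0 evictions

Hit rate = 9/12 = 3/4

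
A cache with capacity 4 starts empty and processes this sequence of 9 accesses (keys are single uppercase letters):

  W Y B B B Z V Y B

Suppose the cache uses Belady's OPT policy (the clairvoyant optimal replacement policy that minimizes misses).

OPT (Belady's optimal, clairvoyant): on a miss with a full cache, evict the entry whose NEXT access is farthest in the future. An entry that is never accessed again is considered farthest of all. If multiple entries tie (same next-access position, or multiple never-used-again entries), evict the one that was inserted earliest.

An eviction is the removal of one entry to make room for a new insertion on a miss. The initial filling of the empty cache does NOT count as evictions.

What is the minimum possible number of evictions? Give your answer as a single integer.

Answer: 1

Derivation:
OPT (Belady) simulation (capacity=4):
  1. access W: MISS. Cache: [W]
  2. access Y: MISS. Cache: [W Y]
  3. access B: MISS. Cache: [W Y B]
  4. access B: HIT. Next use of B: step 5. Cache: [W Y B]
  5. access B: HIT. Next use of B: step 9. Cache: [W Y B]
  6. access Z: MISS. Cache: [W Y B Z]
  7. access V: MISS, evict W (next use: never). Cache: [Y B Z V]
  8. access Y: HIT. Next use of Y: never. Cache: [Y B Z V]
  9. access B: HIT. Next use of B: never. Cache: [Y B Z V]
Total: 4 hits, 5 misses, 1 evictions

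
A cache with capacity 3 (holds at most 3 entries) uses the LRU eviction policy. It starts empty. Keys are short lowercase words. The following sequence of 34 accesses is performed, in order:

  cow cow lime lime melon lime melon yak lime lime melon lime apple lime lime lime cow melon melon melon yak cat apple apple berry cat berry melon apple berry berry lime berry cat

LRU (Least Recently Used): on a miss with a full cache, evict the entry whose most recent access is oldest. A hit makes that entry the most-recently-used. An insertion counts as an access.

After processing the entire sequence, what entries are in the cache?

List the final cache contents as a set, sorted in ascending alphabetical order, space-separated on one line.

Answer: berry cat lime

Derivation:
LRU simulation (capacity=3):
  1. access cow: MISS. Cache (LRU->MRU): [cow]
  2. access cow: HIT. Cache (LRU->MRU): [cow]
  3. access lime: MISS. Cache (LRU->MRU): [cow lime]
  4. access lime: HIT. Cache (LRU->MRU): [cow lime]
  5. access melon: MISS. Cache (LRU->MRU): [cow lime melon]
  6. access lime: HIT. Cache (LRU->MRU): [cow melon lime]
  7. access melon: HIT. Cache (LRU->MRU): [cow lime melon]
  8. access yak: MISS, evict cow. Cache (LRU->MRU): [lime melon yak]
  9. access lime: HIT. Cache (LRU->MRU): [melon yak lime]
  10. access lime: HIT. Cache (LRU->MRU): [melon yak lime]
  11. access melon: HIT. Cache (LRU->MRU): [yak lime melon]
  12. access lime: HIT. Cache (LRU->MRU): [yak melon lime]
  13. access apple: MISS, evict yak. Cache (LRU->MRU): [melon lime apple]
  14. access lime: HIT. Cache (LRU->MRU): [melon apple lime]
  15. access lime: HIT. Cache (LRU->MRU): [melon apple lime]
  16. access lime: HIT. Cache (LRU->MRU): [melon apple lime]
  17. access cow: MISS, evict melon. Cache (LRU->MRU): [apple lime cow]
  18. access melon: MISS, evict apple. Cache (LRU->MRU): [lime cow melon]
  19. access melon: HIT. Cache (LRU->MRU): [lime cow melon]
  20. access melon: HIT. Cache (LRU->MRU): [lime cow melon]
  21. access yak: MISS, evict lime. Cache (LRU->MRU): [cow melon yak]
  22. access cat: MISS, evict cow. Cache (LRU->MRU): [melon yak cat]
  23. access apple: MISS, evict melon. Cache (LRU->MRU): [yak cat apple]
  24. access apple: HIT. Cache (LRU->MRU): [yak cat apple]
  25. access berry: MISS, evict yak. Cache (LRU->MRU): [cat apple berry]
  26. access cat: HIT. Cache (LRU->MRU): [apple berry cat]
  27. access berry: HIT. Cache (LRU->MRU): [apple cat berry]
  28. access melon: MISS, evict apple. Cache (LRU->MRU): [cat berry melon]
  29. access apple: MISS, evict cat. Cache (LRU->MRU): [berry melon apple]
  30. access berry: HIT. Cache (LRU->MRU): [melon apple berry]
  31. access berry: HIT. Cache (LRU->MRU): [melon apple berry]
  32. access lime: MISS, evict melon. Cache (LRU->MRU): [apple berry lime]
  33. access berry: HIT. Cache (LRU->MRU): [apple lime berry]
  34. access cat: MISS, evict apple. Cache (LRU->MRU): [lime berry cat]
Total: 19 hits, 15 misses, 12 evictions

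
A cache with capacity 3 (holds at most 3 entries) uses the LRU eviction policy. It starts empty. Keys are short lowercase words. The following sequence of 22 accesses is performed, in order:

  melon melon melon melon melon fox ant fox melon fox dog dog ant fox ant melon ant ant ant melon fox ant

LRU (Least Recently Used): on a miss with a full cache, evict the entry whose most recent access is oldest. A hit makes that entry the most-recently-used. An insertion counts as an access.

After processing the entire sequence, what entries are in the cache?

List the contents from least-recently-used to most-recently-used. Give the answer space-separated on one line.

Answer: melon fox ant

Derivation:
LRU simulation (capacity=3):
  1. access melon: MISS. Cache (LRU->MRU): [melon]
  2. access melon: HIT. Cache (LRU->MRU): [melon]
  3. access melon: HIT. Cache (LRU->MRU): [melon]
  4. access melon: HIT. Cache (LRU->MRU): [melon]
  5. access melon: HIT. Cache (LRU->MRU): [melon]
  6. access fox: MISS. Cache (LRU->MRU): [melon fox]
  7. access ant: MISS. Cache (LRU->MRU): [melon fox ant]
  8. access fox: HIT. Cache (LRU->MRU): [melon ant fox]
  9. access melon: HIT. Cache (LRU->MRU): [ant fox melon]
  10. access fox: HIT. Cache (LRU->MRU): [ant melon fox]
  11. access dog: MISS, evict ant. Cache (LRU->MRU): [melon fox dog]
  12. access dog: HIT. Cache (LRU->MRU): [melon fox dog]
  13. access ant: MISS, evict melon. Cache (LRU->MRU): [fox dog ant]
  14. access fox: HIT. Cache (LRU->MRU): [dog ant fox]
  15. access ant: HIT. Cache (LRU->MRU): [dog fox ant]
  16. access melon: MISS, evict dog. Cache (LRU->MRU): [fox ant melon]
  17. access ant: HIT. Cache (LRU->MRU): [fox melon ant]
  18. access ant: HIT. Cache (LRU->MRU): [fox melon ant]
  19. access ant: HIT. Cache (LRU->MRU): [fox melon ant]
  20. access melon: HIT. Cache (LRU->MRU): [fox ant melon]
  21. access fox: HIT. Cache (LRU->MRU): [ant melon fox]
  22. access ant: HIT. Cache (LRU->MRU): [melon fox ant]
Total: 16 hits, 6 misses, 3 evictions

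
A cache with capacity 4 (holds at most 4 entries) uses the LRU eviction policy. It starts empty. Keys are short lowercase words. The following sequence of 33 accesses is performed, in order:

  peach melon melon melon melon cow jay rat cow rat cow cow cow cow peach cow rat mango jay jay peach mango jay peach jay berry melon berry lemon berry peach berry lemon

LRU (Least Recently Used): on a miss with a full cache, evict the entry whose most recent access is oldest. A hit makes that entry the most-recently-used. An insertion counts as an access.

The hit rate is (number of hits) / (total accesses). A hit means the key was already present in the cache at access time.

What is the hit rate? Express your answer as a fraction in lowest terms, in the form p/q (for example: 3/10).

Answer: 20/33

Derivation:
LRU simulation (capacity=4):
  1. access peach: MISS. Cache (LRU->MRU): [peach]
  2. access melon: MISS. Cache (LRU->MRU): [peach melon]
  3. access melon: HIT. Cache (LRU->MRU): [peach melon]
  4. access melon: HIT. Cache (LRU->MRU): [peach melon]
  5. access melon: HIT. Cache (LRU->MRU): [peach melon]
  6. access cow: MISS. Cache (LRU->MRU): [peach melon cow]
  7. access jay: MISS. Cache (LRU->MRU): [peach melon cow jay]
  8. access rat: MISS, evict peach. Cache (LRU->MRU): [melon cow jay rat]
  9. access cow: HIT. Cache (LRU->MRU): [melon jay rat cow]
  10. access rat: HIT. Cache (LRU->MRU): [melon jay cow rat]
  11. access cow: HIT. Cache (LRU->MRU): [melon jay rat cow]
  12. access cow: HIT. Cache (LRU->MRU): [melon jay rat cow]
  13. access cow: HIT. Cache (LRU->MRU): [melon jay rat cow]
  14. access cow: HIT. Cache (LRU->MRU): [melon jay rat cow]
  15. access peach: MISS, evict melon. Cache (LRU->MRU): [jay rat cow peach]
  16. access cow: HIT. Cache (LRU->MRU): [jay rat peach cow]
  17. access rat: HIT. Cache (LRU->MRU): [jay peach cow rat]
  18. access mango: MISS, evict jay. Cache (LRU->MRU): [peach cow rat mango]
  19. access jay: MISS, evict peach. Cache (LRU->MRU): [cow rat mango jay]
  20. access jay: HIT. Cache (LRU->MRU): [cow rat mango jay]
  21. access peach: MISS, evict cow. Cache (LRU->MRU): [rat mango jay peach]
  22. access mango: HIT. Cache (LRU->MRU): [rat jay peach mango]
  23. access jay: HIT. Cache (LRU->MRU): [rat peach mango jay]
  24. access peach: HIT. Cache (LRU->MRU): [rat mango jay peach]
  25. access jay: HIT. Cache (LRU->MRU): [rat mango peach jay]
  26. access berry: MISS, evict rat. Cache (LRU->MRU): [mango peach jay berry]
  27. access melon: MISS, evict mango. Cache (LRU->MRU): [peach jay berry melon]
  28. access berry: HIT. Cache (LRU->MRU): [peach jay melon berry]
  29. access lemon: MISS, evict peach. Cache (LRU->MRU): [jay melon berry lemon]
  30. access berry: HIT. Cache (LRU->MRU): [jay melon lemon berry]
  31. access peach: MISS, evict jay. Cache (LRU->MRU): [melon lemon berry peach]
  32. access berry: HIT. Cache (LRU->MRU): [melon lemon peach berry]
  33. access lemon: HIT. Cache (LRU->MRU): [melon peach berry lemon]
Total: 20 hits, 13 misses, 9 evictions

Hit rate = 20/33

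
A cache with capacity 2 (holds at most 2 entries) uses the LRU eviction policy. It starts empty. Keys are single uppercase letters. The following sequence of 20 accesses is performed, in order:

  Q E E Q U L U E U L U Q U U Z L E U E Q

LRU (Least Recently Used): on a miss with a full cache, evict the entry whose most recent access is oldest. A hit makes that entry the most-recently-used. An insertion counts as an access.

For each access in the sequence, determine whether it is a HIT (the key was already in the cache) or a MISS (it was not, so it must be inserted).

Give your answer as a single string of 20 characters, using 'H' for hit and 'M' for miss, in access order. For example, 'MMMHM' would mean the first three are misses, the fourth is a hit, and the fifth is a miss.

Answer: MMHHMMHMHMHMHHMMMMHM

Derivation:
LRU simulation (capacity=2):
  1. access Q: MISS. Cache (LRU->MRU): [Q]
  2. access E: MISS. Cache (LRU->MRU): [Q E]
  3. access E: HIT. Cache (LRU->MRU): [Q E]
  4. access Q: HIT. Cache (LRU->MRU): [E Q]
  5. access U: MISS, evict E. Cache (LRU->MRU): [Q U]
  6. access L: MISS, evict Q. Cache (LRU->MRU): [U L]
  7. access U: HIT. Cache (LRU->MRU): [L U]
  8. access E: MISS, evict L. Cache (LRU->MRU): [U E]
  9. access U: HIT. Cache (LRU->MRU): [E U]
  10. access L: MISS, evict E. Cache (LRU->MRU): [U L]
  11. access U: HIT. Cache (LRU->MRU): [L U]
  12. access Q: MISS, evict L. Cache (LRU->MRU): [U Q]
  13. access U: HIT. Cache (LRU->MRU): [Q U]
  14. access U: HIT. Cache (LRU->MRU): [Q U]
  15. access Z: MISS, evict Q. Cache (LRU->MRU): [U Z]
  16. access L: MISS, evict U. Cache (LRU->MRU): [Z L]
  17. access E: MISS, evict Z. Cache (LRU->MRU): [L E]
  18. access U: MISS, evict L. Cache (LRU->MRU): [E U]
  19. access E: HIT. Cache (LRU->MRU): [U E]
  20. access Q: MISS, evict U. Cache (LRU->MRU): [E Q]
Total: 8 hits, 12 misses, 10 evictions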